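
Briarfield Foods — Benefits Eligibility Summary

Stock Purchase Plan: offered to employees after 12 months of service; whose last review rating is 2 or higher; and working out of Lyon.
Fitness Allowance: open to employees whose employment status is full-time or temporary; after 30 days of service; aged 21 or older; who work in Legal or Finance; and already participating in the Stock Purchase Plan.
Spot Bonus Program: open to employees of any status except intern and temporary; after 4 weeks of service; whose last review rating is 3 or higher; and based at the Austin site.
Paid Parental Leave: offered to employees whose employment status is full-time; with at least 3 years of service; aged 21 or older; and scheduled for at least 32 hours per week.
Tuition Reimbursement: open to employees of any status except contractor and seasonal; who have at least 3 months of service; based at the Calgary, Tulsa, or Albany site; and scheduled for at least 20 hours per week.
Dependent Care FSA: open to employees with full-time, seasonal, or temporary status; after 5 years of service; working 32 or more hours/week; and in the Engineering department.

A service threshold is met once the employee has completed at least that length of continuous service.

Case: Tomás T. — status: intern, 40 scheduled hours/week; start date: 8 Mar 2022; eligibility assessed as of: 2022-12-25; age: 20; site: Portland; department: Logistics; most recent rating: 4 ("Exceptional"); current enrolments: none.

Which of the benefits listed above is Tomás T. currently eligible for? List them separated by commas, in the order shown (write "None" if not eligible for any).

Service from 8 Mar 2022 to 2022-12-25: 292 days.
Stock Purchase Plan — service 292 days < 12 months (≈360 days) ✗ → not eligible.
Fitness Allowance — status intern ✗ (requires full-time or temporary) → not eligible.
Spot Bonus Program — status intern ✗ (excluded) → not eligible.
Paid Parental Leave — status intern ✗ (requires full-time) → not eligible.
Tuition Reimbursement — status intern ✓ (not excluded); service 292 days ≥ 3 months (≈90 days) ✓; site Portland ✗ (not Calgary, Tulsa, or Albany) → not eligible.
Dependent Care FSA — status intern ✗ (requires full-time, seasonal, or temporary) → not eligible.

None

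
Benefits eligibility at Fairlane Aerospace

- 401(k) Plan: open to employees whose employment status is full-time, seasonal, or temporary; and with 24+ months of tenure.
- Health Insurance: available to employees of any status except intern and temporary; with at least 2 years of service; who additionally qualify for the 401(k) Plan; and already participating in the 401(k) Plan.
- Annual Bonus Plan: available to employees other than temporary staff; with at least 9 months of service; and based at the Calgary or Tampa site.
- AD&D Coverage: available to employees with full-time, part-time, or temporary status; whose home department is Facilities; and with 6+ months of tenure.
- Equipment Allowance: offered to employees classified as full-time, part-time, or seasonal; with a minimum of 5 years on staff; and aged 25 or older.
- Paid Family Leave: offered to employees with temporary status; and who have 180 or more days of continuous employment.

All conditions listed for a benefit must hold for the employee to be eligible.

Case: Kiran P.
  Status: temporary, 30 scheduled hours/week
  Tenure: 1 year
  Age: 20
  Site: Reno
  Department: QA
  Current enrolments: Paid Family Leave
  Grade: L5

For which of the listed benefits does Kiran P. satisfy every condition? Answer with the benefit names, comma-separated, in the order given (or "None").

Paid Family Leave

401(k) Plan — status temporary ✓; service 1 year < 24 months (≈720 days) ✗ → not eligible.
Health Insurance — status temporary ✗ (excluded) → not eligible.
Annual Bonus Plan — status temporary ✗ (excluded) → not eligible.
AD&D Coverage — status temporary ✓; dept QA ✗ → not eligible.
Equipment Allowance — status temporary ✗ (requires full-time, part-time, or seasonal) → not eligible.
Paid Family Leave — status temporary ✓; service 1 year ≥ 180 days ✓ → eligible.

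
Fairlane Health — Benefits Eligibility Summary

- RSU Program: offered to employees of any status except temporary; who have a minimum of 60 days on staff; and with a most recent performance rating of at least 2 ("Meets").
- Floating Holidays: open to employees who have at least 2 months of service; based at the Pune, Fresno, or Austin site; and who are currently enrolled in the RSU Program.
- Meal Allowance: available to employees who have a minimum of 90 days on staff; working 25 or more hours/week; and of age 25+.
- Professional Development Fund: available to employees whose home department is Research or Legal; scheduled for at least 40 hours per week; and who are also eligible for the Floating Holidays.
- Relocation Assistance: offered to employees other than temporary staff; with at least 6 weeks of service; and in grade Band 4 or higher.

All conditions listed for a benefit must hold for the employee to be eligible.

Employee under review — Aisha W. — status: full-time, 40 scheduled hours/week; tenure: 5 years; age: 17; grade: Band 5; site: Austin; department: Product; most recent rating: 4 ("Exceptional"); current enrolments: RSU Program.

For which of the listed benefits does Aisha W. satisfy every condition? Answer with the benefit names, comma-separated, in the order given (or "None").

RSU Program — status full-time ✓ (not excluded); service 5 years ≥ 60 days ✓; rating 4 ≥ 2 ✓ → eligible.
Floating Holidays — service 5 years ≥ 2 months (≈60 days) ✓; site Austin ✓; enrolled in RSU Program ✓ → eligible.
Meal Allowance — service 5 years ≥ 90 days ✓; 40 hrs/wk ≥ 25 ✓; age 17 < 25 ✗ → not eligible.
Professional Development Fund — dept Product ✗ → not eligible.
Relocation Assistance — status full-time ✓ (not excluded); service 5 years ≥ 6 weeks (≈42 days) ✓; grade Band 5 ≥ Band 4 ✓ → eligible.

RSU Program, Floating Holidays, Relocation Assistance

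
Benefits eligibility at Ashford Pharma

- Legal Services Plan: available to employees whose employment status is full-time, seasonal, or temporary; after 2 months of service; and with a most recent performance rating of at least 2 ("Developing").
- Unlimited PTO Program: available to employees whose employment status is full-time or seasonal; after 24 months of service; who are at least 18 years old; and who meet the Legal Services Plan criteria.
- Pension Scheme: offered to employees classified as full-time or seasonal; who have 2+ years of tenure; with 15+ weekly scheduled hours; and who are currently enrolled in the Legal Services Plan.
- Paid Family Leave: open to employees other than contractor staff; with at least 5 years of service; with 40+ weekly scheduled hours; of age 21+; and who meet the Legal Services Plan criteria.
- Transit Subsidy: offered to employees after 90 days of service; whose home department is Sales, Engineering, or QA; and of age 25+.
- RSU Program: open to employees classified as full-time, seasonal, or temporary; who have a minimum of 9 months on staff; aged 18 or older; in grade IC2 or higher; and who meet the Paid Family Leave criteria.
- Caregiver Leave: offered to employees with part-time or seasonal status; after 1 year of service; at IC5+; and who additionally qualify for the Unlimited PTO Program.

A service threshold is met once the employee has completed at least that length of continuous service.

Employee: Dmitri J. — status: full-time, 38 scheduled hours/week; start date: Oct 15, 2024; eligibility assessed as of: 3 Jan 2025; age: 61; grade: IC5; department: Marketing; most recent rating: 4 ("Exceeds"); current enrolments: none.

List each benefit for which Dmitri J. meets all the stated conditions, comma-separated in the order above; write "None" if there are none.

Legal Services Plan

Service from Oct 15, 2024 to 3 Jan 2025: 80 days.
Legal Services Plan — status full-time ✓; service 80 days ≥ 2 months (≈60 days) ✓; rating 4 ≥ 2 ✓ → eligible.
Unlimited PTO Program — status full-time ✓; service 80 days < 24 months (≈720 days) ✗ → not eligible.
Pension Scheme — status full-time ✓; service 80 days < 2 years (≈730 days) ✗ → not eligible.
Paid Family Leave — status full-time ✓ (not excluded); service 80 days < 5 years (≈1825 days) ✗ → not eligible.
Transit Subsidy — service 80 days < 90 days ✗ → not eligible.
RSU Program — status full-time ✓; service 80 days < 9 months (≈270 days) ✗ → not eligible.
Caregiver Leave — status full-time ✗ (requires part-time or seasonal) → not eligible.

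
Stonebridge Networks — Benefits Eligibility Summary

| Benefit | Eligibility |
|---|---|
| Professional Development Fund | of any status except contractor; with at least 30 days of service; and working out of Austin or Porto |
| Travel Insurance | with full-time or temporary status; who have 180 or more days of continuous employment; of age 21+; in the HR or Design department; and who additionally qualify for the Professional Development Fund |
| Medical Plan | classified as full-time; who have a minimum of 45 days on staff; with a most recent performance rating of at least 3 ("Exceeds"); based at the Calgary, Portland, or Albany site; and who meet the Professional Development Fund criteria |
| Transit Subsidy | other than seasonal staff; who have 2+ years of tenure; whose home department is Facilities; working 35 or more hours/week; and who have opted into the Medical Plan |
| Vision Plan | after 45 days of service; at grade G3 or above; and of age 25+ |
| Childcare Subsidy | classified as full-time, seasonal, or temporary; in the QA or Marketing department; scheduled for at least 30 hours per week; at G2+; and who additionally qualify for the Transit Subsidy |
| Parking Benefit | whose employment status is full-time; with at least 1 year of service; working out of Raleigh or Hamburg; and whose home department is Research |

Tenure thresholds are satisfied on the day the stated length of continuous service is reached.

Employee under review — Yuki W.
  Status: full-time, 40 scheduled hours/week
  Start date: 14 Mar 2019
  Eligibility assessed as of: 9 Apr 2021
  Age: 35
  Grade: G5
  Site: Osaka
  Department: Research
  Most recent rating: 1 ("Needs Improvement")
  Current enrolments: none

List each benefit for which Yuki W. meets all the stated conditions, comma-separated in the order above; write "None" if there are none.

Vision Plan

Service from 14 Mar 2019 to 9 Apr 2021: 757 days.
Professional Development Fund — status full-time ✓ (not excluded); service 757 days ≥ 30 days ✓; site Osaka ✗ (not Austin or Porto) → not eligible.
Travel Insurance — status full-time ✓; service 757 days ≥ 180 days ✓; age 35 ≥ 21 ✓; dept Research ✗ → not eligible.
Medical Plan — status full-time ✓; service 757 days ≥ 45 days ✓; rating 1 < 3 ✗ → not eligible.
Transit Subsidy — status full-time ✓ (not excluded); service 757 days ≥ 2 years (≈730 days) ✓; dept Research ✗ → not eligible.
Vision Plan — service 757 days ≥ 45 days ✓; grade G5 ≥ G3 ✓; age 35 ≥ 25 ✓ → eligible.
Childcare Subsidy — status full-time ✓; dept Research ✗ → not eligible.
Parking Benefit — status full-time ✓; service 757 days ≥ 1 year (≈365 days) ✓; site Osaka ✗ (not Raleigh or Hamburg) → not eligible.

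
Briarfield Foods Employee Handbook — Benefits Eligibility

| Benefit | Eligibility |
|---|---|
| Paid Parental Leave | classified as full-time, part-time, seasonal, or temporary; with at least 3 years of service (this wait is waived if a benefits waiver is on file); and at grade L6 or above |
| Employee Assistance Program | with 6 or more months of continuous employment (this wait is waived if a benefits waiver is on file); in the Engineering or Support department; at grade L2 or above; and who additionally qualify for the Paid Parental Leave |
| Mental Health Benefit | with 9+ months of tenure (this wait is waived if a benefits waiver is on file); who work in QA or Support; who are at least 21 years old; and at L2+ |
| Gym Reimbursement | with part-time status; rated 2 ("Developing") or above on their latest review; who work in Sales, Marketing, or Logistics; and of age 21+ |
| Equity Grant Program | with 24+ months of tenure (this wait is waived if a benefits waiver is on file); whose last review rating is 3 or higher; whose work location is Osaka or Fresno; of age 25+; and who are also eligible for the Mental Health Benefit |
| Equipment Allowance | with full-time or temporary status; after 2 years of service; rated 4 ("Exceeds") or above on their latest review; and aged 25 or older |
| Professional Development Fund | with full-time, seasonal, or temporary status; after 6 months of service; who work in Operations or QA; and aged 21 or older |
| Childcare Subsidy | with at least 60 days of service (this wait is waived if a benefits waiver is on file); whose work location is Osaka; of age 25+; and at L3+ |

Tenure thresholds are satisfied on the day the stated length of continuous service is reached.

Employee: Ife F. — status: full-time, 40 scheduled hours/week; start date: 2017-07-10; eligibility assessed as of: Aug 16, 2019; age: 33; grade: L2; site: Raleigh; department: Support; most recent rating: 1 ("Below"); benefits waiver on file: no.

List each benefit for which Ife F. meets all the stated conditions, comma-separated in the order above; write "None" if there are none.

Service from 2017-07-10 to Aug 16, 2019: 767 days.
Paid Parental Leave — status full-time ✓; no waiver, service 767 days < 3 years (≈1095 days) ✗ → not eligible.
Employee Assistance Program — no waiver, service 767 days ≥ 6 months (≈180 days) ✓; dept Support ✓; grade L2 ≥ L2 ✓; not eligible for Paid Parental Leave ✗ → not eligible.
Mental Health Benefit — no waiver, service 767 days ≥ 9 months (≈270 days) ✓; dept Support ✓; age 33 ≥ 21 ✓; grade L2 ≥ L2 ✓ → eligible.
Gym Reimbursement — status full-time ✗ (requires part-time) → not eligible.
Equity Grant Program — no waiver, service 767 days ≥ 24 months (≈720 days) ✓; rating 1 < 3 ✗ → not eligible.
Equipment Allowance — status full-time ✓; service 767 days ≥ 2 years (≈730 days) ✓; rating 1 < 4 ✗ → not eligible.
Professional Development Fund — status full-time ✓; service 767 days ≥ 6 months (≈180 days) ✓; dept Support ✗ → not eligible.
Childcare Subsidy — no waiver, service 767 days ≥ 60 days ✓; site Raleigh ✗ (not Osaka) → not eligible.

Mental Health Benefit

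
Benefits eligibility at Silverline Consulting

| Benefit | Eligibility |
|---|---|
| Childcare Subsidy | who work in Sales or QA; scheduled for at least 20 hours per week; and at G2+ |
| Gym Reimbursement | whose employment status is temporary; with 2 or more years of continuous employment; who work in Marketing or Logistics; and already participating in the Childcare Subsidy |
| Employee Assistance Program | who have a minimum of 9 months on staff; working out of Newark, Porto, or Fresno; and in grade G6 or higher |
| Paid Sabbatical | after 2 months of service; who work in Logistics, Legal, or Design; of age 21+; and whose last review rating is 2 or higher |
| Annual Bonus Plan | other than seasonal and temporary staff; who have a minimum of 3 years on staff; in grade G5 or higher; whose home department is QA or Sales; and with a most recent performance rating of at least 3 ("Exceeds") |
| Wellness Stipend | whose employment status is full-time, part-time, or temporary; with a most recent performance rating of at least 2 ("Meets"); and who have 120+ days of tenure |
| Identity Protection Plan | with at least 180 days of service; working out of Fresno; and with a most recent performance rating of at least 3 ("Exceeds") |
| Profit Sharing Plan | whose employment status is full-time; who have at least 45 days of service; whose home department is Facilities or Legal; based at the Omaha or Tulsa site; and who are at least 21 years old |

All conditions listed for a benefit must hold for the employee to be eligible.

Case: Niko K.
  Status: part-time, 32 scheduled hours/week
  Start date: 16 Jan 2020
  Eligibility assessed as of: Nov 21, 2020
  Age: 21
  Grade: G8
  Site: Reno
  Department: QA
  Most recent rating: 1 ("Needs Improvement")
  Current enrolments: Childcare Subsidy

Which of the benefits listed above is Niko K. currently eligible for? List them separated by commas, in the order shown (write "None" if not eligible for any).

Childcare Subsidy

Service from 16 Jan 2020 to Nov 21, 2020: 310 days.
Childcare Subsidy — dept QA ✓; 32 hrs/wk ≥ 20 ✓; grade G8 ≥ G2 ✓ → eligible.
Gym Reimbursement — status part-time ✗ (requires temporary) → not eligible.
Employee Assistance Program — service 310 days ≥ 9 months (≈270 days) ✓; site Reno ✗ (not Newark, Porto, or Fresno) → not eligible.
Paid Sabbatical — service 310 days ≥ 2 months (≈60 days) ✓; dept QA ✗ → not eligible.
Annual Bonus Plan — status part-time ✓ (not excluded); service 310 days < 3 years (≈1095 days) ✗ → not eligible.
Wellness Stipend — status part-time ✓; rating 1 < 2 ✗ → not eligible.
Identity Protection Plan — service 310 days ≥ 180 days ✓; site Reno ✗ (not Fresno) → not eligible.
Profit Sharing Plan — status part-time ✗ (requires full-time) → not eligible.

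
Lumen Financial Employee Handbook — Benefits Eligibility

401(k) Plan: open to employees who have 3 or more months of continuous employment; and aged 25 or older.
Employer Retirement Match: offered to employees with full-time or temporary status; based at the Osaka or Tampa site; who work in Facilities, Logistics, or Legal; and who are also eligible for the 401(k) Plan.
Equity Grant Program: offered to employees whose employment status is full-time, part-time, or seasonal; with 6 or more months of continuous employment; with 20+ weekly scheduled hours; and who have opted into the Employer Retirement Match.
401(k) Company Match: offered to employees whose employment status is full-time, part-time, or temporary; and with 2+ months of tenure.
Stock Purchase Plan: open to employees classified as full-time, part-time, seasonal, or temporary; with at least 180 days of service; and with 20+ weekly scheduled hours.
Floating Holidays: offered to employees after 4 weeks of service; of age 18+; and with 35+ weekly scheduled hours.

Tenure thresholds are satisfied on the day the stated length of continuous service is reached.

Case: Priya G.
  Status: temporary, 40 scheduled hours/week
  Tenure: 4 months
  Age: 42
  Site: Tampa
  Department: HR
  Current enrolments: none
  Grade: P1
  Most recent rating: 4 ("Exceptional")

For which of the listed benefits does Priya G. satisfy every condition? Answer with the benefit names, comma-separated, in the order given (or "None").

401(k) Plan, 401(k) Company Match, Floating Holidays

401(k) Plan — service 4 months ≥ 3 months ✓; age 42 ≥ 25 ✓ → eligible.
Employer Retirement Match — status temporary ✓; site Tampa ✓; dept HR ✗ → not eligible.
Equity Grant Program — status temporary ✗ (requires full-time, part-time, or seasonal) → not eligible.
401(k) Company Match — status temporary ✓; service 4 months ≥ 2 months ✓ → eligible.
Stock Purchase Plan — status temporary ✓; service 4 months < 180 days ✗ → not eligible.
Floating Holidays — service 4 months ≥ 4 weeks (≈28 days) ✓; age 42 ≥ 18 ✓; 40 hrs/wk ≥ 35 ✓ → eligible.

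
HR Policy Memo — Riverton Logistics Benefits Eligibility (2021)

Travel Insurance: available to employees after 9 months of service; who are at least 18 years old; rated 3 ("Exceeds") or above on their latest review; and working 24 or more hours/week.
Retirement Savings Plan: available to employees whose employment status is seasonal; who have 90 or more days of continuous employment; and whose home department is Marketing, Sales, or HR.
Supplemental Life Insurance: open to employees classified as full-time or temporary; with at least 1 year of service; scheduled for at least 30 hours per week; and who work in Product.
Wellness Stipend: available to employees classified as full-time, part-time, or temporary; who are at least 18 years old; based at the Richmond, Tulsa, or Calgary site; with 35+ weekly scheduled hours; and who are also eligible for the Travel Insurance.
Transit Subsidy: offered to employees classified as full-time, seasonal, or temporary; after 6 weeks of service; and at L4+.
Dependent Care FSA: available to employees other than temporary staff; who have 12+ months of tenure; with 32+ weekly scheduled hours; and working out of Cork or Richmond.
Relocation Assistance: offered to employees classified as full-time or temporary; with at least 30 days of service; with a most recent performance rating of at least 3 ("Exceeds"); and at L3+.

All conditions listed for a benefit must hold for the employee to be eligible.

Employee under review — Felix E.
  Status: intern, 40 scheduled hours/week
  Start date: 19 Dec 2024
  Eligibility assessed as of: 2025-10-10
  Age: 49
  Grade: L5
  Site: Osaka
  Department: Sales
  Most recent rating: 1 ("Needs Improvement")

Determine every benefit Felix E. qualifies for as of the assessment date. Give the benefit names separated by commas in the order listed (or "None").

Service from 19 Dec 2024 to 2025-10-10: 295 days.
Travel Insurance — service 295 days ≥ 9 months (≈270 days) ✓; age 49 ≥ 18 ✓; rating 1 < 3 ✗ → not eligible.
Retirement Savings Plan — status intern ✗ (requires seasonal) → not eligible.
Supplemental Life Insurance — status intern ✗ (requires full-time or temporary) → not eligible.
Wellness Stipend — status intern ✗ (requires full-time, part-time, or temporary) → not eligible.
Transit Subsidy — status intern ✗ (requires full-time, seasonal, or temporary) → not eligible.
Dependent Care FSA — status intern ✓ (not excluded); service 295 days < 12 months (≈360 days) ✗ → not eligible.
Relocation Assistance — status intern ✗ (requires full-time or temporary) → not eligible.

None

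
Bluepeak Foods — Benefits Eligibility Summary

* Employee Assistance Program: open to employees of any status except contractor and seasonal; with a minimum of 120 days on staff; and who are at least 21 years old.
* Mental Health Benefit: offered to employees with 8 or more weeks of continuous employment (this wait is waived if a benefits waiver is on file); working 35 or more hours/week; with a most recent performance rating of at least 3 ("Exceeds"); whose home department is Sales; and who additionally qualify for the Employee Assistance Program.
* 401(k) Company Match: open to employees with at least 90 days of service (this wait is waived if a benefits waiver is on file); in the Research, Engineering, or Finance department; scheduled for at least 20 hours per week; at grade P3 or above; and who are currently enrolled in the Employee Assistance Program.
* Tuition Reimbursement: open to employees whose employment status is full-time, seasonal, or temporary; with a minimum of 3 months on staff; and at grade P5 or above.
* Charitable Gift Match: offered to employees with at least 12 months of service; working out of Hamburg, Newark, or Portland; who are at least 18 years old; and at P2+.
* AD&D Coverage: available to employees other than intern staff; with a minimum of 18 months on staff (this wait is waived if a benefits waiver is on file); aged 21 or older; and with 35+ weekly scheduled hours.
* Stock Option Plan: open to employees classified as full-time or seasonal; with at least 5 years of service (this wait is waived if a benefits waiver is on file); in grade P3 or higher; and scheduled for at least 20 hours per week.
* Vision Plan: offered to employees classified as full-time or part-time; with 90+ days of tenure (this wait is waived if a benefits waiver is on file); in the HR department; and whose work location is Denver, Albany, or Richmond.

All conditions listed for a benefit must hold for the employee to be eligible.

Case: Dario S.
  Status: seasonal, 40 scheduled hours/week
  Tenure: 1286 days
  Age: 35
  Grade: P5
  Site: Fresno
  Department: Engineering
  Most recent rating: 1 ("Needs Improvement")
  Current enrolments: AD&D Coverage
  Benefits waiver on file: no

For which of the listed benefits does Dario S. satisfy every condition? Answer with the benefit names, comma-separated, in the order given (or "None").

Employee Assistance Program — status seasonal ✗ (excluded) → not eligible.
Mental Health Benefit — no waiver, service 1286 days ≥ 8 weeks (≈56 days) ✓; 40 hrs/wk ≥ 35 ✓; rating 1 < 3 ✗ → not eligible.
401(k) Company Match — no waiver, service 1286 days ≥ 90 days ✓; dept Engineering ✓; 40 hrs/wk ≥ 20 ✓; grade P5 ≥ P3 ✓; not enrolled in Employee Assistance Program ✗ → not eligible.
Tuition Reimbursement — status seasonal ✓; service 1286 days ≥ 3 months (≈90 days) ✓; grade P5 ≥ P5 ✓ → eligible.
Charitable Gift Match — service 1286 days ≥ 12 months (≈360 days) ✓; site Fresno ✗ (not Hamburg, Newark, or Portland) → not eligible.
AD&D Coverage — status seasonal ✓ (not excluded); no waiver, service 1286 days ≥ 18 months (≈540 days) ✓; age 35 ≥ 21 ✓; 40 hrs/wk ≥ 35 ✓ → eligible.
Stock Option Plan — status seasonal ✓; no waiver, service 1286 days < 5 years (≈1825 days) ✗ → not eligible.
Vision Plan — status seasonal ✗ (requires full-time or part-time) → not eligible.

Tuition Reimbursement, AD&D Coverage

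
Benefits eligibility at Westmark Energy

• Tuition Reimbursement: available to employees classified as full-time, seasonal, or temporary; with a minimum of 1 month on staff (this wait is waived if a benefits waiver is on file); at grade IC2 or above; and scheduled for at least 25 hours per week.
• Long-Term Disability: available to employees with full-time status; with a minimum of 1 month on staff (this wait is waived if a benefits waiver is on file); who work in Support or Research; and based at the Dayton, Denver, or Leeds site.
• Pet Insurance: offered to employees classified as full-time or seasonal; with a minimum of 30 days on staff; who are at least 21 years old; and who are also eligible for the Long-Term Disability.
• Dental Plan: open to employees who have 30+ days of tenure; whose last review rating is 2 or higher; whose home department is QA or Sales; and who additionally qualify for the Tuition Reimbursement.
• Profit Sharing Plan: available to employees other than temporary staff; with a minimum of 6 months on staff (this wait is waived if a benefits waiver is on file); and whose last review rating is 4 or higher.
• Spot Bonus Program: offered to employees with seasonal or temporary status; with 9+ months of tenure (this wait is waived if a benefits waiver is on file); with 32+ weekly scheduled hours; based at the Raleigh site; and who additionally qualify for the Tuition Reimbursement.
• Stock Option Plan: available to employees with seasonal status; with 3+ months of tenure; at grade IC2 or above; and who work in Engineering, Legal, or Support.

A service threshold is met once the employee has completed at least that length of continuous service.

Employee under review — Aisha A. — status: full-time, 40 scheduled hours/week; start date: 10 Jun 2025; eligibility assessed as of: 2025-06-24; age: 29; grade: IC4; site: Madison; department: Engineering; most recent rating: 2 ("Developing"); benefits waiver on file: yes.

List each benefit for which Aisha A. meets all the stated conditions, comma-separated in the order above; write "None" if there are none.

Service from 10 Jun 2025 to 2025-06-24: 14 days.
Tuition Reimbursement — status full-time ✓; benefits waiver on file ✓; grade IC4 ≥ IC2 ✓; 40 hrs/wk ≥ 25 ✓ → eligible.
Long-Term Disability — status full-time ✓; benefits waiver on file ✓; dept Engineering ✗ → not eligible.
Pet Insurance — status full-time ✓; service 14 days < 30 days ✗ → not eligible.
Dental Plan — service 14 days < 30 days ✗ → not eligible.
Profit Sharing Plan — status full-time ✓ (not excluded); benefits waiver on file ✓; rating 2 < 4 ✗ → not eligible.
Spot Bonus Program — status full-time ✗ (requires seasonal or temporary) → not eligible.
Stock Option Plan — status full-time ✗ (requires seasonal) → not eligible.

Tuition Reimbursement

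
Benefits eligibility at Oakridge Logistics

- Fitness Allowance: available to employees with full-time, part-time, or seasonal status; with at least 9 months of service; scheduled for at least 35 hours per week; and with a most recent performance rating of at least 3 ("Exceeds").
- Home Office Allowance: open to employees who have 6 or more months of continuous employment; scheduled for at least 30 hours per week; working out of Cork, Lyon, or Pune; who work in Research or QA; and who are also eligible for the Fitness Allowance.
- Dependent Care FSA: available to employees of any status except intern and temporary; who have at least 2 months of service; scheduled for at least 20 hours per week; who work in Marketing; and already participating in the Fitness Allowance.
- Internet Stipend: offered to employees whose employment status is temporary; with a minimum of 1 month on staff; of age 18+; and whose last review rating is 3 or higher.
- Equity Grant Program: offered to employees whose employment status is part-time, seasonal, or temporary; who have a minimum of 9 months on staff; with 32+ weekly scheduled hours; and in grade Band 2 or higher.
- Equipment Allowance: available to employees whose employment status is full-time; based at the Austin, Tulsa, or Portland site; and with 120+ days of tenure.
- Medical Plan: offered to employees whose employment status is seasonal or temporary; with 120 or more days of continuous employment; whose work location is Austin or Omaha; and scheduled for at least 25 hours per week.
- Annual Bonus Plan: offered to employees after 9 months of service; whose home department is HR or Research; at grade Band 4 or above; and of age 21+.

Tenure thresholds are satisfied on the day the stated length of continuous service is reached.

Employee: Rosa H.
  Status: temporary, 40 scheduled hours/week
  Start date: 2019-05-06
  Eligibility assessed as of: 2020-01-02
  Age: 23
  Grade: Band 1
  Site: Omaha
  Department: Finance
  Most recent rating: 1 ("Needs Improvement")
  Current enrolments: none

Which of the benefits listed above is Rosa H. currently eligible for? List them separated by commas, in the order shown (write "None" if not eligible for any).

Medical Plan

Service from 2019-05-06 to 2020-01-02: 241 days.
Fitness Allowance — status temporary ✗ (requires full-time, part-time, or seasonal) → not eligible.
Home Office Allowance — service 241 days ≥ 6 months (≈180 days) ✓; 40 hrs/wk ≥ 30 ✓; site Omaha ✗ (not Cork, Lyon, or Pune) → not eligible.
Dependent Care FSA — status temporary ✗ (excluded) → not eligible.
Internet Stipend — status temporary ✓; service 241 days ≥ 1 month (≈30 days) ✓; age 23 ≥ 18 ✓; rating 1 < 3 ✗ → not eligible.
Equity Grant Program — status temporary ✓; service 241 days < 9 months (≈270 days) ✗ → not eligible.
Equipment Allowance — status temporary ✗ (requires full-time) → not eligible.
Medical Plan — status temporary ✓; service 241 days ≥ 120 days ✓; site Omaha ✓; 40 hrs/wk ≥ 25 ✓ → eligible.
Annual Bonus Plan — service 241 days < 9 months (≈270 days) ✗ → not eligible.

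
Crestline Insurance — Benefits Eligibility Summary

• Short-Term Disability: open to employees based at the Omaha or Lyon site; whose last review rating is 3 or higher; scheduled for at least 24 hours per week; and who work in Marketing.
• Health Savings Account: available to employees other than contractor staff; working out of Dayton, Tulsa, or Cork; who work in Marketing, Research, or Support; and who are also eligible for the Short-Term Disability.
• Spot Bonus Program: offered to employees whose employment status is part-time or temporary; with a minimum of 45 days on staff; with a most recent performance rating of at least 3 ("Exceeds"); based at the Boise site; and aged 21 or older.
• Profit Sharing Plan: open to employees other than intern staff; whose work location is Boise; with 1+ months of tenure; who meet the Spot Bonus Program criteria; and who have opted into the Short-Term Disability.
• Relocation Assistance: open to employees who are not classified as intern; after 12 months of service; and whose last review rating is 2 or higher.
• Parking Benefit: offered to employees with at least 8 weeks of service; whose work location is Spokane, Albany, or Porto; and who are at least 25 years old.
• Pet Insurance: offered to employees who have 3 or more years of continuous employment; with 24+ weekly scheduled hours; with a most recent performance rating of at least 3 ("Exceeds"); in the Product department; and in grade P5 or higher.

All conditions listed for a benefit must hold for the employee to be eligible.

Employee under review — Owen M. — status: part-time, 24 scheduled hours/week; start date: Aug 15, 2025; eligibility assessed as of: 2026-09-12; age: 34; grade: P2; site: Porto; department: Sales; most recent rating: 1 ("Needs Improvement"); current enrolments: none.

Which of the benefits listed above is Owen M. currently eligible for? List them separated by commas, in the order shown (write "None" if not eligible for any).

Parking Benefit

Service from Aug 15, 2025 to 2026-09-12: 393 days.
Short-Term Disability — site Porto ✗ (not Omaha or Lyon) → not eligible.
Health Savings Account — status part-time ✓ (not excluded); site Porto ✗ (not Dayton, Tulsa, or Cork) → not eligible.
Spot Bonus Program — status part-time ✓; service 393 days ≥ 45 days ✓; rating 1 < 3 ✗ → not eligible.
Profit Sharing Plan — status part-time ✓ (not excluded); site Porto ✗ (not Boise) → not eligible.
Relocation Assistance — status part-time ✓ (not excluded); service 393 days ≥ 12 months (≈360 days) ✓; rating 1 < 2 ✗ → not eligible.
Parking Benefit — service 393 days ≥ 8 weeks (≈56 days) ✓; site Porto ✓; age 34 ≥ 25 ✓ → eligible.
Pet Insurance — service 393 days < 3 years (≈1095 days) ✗ → not eligible.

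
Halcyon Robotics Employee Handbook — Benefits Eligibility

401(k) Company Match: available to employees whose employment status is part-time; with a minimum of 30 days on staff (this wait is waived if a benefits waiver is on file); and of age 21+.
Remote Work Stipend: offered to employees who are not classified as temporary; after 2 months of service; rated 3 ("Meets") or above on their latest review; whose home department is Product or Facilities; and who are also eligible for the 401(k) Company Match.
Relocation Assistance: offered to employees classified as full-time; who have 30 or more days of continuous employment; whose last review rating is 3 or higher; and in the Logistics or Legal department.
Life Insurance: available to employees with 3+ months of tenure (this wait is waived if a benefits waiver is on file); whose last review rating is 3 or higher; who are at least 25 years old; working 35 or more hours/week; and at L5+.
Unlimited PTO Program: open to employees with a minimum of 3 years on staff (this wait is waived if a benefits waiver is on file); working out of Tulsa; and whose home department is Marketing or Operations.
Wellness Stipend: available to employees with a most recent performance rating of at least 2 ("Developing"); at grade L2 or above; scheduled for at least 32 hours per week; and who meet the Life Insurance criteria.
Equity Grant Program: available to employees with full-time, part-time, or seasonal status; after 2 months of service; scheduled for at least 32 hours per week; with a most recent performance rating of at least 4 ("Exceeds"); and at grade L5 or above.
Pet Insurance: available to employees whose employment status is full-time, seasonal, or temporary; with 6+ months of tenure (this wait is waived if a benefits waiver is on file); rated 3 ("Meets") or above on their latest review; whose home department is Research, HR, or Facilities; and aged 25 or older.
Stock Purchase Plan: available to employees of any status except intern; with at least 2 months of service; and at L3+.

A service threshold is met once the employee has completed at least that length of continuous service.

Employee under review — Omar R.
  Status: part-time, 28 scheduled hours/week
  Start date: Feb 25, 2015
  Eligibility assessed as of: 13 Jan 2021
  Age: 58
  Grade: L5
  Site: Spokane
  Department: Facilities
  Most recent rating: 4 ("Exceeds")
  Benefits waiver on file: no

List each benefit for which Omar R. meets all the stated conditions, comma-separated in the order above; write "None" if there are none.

Service from Feb 25, 2015 to 13 Jan 2021: 2149 days.
401(k) Company Match — status part-time ✓; no waiver, service 2149 days ≥ 30 days ✓; age 58 ≥ 21 ✓ → eligible.
Remote Work Stipend — status part-time ✓ (not excluded); service 2149 days ≥ 2 months (≈60 days) ✓; rating 4 ≥ 3 ✓; dept Facilities ✓; eligible for 401(k) Company Match ✓ → eligible.
Relocation Assistance — status part-time ✗ (requires full-time) → not eligible.
Life Insurance — no waiver, service 2149 days ≥ 3 months (≈90 days) ✓; rating 4 ≥ 3 ✓; age 58 ≥ 25 ✓; 28 hrs/wk < 35 ✗ → not eligible.
Unlimited PTO Program — no waiver, service 2149 days ≥ 3 years (≈1095 days) ✓; site Spokane ✗ (not Tulsa) → not eligible.
Wellness Stipend — rating 4 ≥ 2 ✓; grade L5 ≥ L2 ✓; 28 hrs/wk < 32 ✗ → not eligible.
Equity Grant Program — status part-time ✓; service 2149 days ≥ 2 months (≈60 days) ✓; 28 hrs/wk < 32 ✗ → not eligible.
Pet Insurance — status part-time ✗ (requires full-time, seasonal, or temporary) → not eligible.
Stock Purchase Plan — status part-time ✓ (not excluded); service 2149 days ≥ 2 months (≈60 days) ✓; grade L5 ≥ L3 ✓ → eligible.

401(k) Company Match, Remote Work Stipend, Stock Purchase Plan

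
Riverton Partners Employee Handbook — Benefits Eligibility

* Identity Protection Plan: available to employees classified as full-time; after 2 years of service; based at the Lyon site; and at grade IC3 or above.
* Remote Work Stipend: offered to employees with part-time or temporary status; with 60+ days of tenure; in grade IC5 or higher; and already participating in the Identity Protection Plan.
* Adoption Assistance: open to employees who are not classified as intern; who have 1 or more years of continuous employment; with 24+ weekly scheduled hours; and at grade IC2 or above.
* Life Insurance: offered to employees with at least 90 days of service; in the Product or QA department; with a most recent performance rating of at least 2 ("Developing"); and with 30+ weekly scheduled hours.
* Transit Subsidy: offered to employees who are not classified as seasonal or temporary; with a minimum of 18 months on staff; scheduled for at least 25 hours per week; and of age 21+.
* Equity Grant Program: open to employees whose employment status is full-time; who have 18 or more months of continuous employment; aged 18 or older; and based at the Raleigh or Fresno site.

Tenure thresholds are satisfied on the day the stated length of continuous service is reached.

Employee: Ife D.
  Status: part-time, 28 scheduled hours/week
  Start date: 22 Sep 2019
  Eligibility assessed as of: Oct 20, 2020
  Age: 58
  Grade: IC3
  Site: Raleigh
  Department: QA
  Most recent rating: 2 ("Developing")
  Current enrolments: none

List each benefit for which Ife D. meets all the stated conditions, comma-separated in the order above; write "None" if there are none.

Adoption Assistance

Service from 22 Sep 2019 to Oct 20, 2020: 394 days.
Identity Protection Plan — status part-time ✗ (requires full-time) → not eligible.
Remote Work Stipend — status part-time ✓; service 394 days ≥ 60 days ✓; grade IC3 < IC5 ✗ → not eligible.
Adoption Assistance — status part-time ✓ (not excluded); service 394 days ≥ 1 year (≈365 days) ✓; 28 hrs/wk ≥ 24 ✓; grade IC3 ≥ IC2 ✓ → eligible.
Life Insurance — service 394 days ≥ 90 days ✓; dept QA ✓; rating 2 ≥ 2 ✓; 28 hrs/wk < 30 ✗ → not eligible.
Transit Subsidy — status part-time ✓ (not excluded); service 394 days < 18 months (≈540 days) ✗ → not eligible.
Equity Grant Program — status part-time ✗ (requires full-time) → not eligible.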